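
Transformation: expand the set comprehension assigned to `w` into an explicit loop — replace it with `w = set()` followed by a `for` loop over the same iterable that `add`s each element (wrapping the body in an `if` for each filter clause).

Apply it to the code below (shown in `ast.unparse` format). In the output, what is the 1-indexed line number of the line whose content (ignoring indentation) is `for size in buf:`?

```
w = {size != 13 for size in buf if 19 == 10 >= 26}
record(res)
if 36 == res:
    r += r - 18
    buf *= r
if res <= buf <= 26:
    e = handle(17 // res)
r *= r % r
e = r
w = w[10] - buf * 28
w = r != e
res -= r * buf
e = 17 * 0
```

Transformed code:
w = set()
for size in buf:
    if 19 == 10 >= 26:
        w.add(size != 13)
record(res)
if 36 == res:
    r += r - 18
    buf *= r
if res <= buf <= 26:
    e = handle(17 // res)
r *= r % r
e = r
w = w[10] - buf * 28
w = r != e
res -= r * buf
e = 17 * 0

2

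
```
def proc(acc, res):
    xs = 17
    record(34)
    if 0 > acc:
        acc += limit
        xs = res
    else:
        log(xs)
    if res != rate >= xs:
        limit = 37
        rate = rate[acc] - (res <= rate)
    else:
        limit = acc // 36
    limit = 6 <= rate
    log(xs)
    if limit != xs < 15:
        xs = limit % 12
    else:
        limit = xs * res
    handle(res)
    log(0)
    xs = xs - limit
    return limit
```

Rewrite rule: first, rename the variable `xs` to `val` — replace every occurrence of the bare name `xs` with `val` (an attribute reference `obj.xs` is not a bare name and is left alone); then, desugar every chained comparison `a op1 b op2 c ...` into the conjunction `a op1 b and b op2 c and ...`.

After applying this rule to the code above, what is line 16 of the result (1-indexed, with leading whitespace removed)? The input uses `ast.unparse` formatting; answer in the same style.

Transformed code:
def proc(acc, res):
    val = 17
    record(34)
    if 0 > acc:
        acc += limit
        val = res
    else:
        log(val)
    if res != rate and rate >= val:
        limit = 37
        rate = rate[acc] - (res <= rate)
    else:
        limit = acc // 36
    limit = 6 <= rate
    log(val)
    if limit != val and val < 15:
        val = limit % 12
    else:
        limit = val * res
    handle(res)
    log(0)
    val = val - limit
    return limit

if limit != val and val < 15:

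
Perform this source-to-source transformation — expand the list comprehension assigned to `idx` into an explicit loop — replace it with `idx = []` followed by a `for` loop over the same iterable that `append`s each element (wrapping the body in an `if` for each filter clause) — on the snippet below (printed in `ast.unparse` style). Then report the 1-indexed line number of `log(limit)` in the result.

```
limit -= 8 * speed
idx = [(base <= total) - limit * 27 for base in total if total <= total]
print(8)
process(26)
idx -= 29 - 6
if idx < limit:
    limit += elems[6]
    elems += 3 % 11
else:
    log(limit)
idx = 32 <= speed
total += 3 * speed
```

13

Transformed code:
limit -= 8 * speed
idx = []
for base in total:
    if total <= total:
        idx.append((base <= total) - limit * 27)
print(8)
process(26)
idx -= 29 - 6
if idx < limit:
    limit += elems[6]
    elems += 3 % 11
else:
    log(limit)
idx = 32 <= speed
total += 3 * speed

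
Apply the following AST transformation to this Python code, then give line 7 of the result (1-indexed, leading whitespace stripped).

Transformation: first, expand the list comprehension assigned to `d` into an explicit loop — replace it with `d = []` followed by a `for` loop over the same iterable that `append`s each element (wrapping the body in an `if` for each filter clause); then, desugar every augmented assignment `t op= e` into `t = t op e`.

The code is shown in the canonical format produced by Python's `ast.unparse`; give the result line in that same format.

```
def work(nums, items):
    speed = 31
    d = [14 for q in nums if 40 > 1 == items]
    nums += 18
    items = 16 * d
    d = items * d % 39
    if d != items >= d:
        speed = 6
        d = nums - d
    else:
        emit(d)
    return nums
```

nums = nums + 18

Transformed code:
def work(nums, items):
    speed = 31
    d = []
    for q in nums:
        if 40 > 1 == items:
            d.append(14)
    nums = nums + 18
    items = 16 * d
    d = items * d % 39
    if d != items >= d:
        speed = 6
        d = nums - d
    else:
        emit(d)
    return nums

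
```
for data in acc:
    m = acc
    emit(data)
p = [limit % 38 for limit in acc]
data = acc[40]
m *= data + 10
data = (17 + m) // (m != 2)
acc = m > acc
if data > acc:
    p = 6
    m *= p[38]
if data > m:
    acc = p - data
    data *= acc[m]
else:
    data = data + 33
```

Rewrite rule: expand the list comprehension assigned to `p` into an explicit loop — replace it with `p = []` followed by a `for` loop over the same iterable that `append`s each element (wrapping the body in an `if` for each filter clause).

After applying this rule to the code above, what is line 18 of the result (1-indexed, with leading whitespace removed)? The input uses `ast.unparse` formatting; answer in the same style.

Transformed code:
for data in acc:
    m = acc
    emit(data)
p = []
for limit in acc:
    p.append(limit % 38)
data = acc[40]
m *= data + 10
data = (17 + m) // (m != 2)
acc = m > acc
if data > acc:
    p = 6
    m *= p[38]
if data > m:
    acc = p - data
    data *= acc[m]
else:
    data = data + 33

data = data + 33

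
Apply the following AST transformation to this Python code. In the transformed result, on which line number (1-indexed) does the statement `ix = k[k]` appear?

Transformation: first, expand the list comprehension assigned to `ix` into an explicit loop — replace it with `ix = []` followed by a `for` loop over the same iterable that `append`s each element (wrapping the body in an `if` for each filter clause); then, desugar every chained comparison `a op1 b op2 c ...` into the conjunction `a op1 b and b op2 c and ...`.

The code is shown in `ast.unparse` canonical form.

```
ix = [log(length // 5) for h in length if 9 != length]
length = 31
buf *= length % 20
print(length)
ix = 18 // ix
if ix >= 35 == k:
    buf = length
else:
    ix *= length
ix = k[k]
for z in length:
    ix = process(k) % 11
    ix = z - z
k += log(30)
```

Transformed code:
ix = []
for h in length:
    if 9 != length:
        ix.append(log(length // 5))
length = 31
buf *= length % 20
print(length)
ix = 18 // ix
if ix >= 35 and 35 == k:
    buf = length
else:
    ix *= length
ix = k[k]
for z in length:
    ix = process(k) % 11
    ix = z - z
k += log(30)

13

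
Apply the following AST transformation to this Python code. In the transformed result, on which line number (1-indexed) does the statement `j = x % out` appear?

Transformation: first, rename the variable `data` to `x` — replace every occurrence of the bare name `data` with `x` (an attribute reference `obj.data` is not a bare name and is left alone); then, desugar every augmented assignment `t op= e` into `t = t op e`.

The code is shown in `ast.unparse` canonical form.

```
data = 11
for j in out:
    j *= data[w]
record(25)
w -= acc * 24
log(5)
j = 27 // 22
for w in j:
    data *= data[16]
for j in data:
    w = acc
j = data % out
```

12

Transformed code:
x = 11
for j in out:
    j = j * x[w]
record(25)
w = w - acc * 24
log(5)
j = 27 // 22
for w in j:
    x = x * x[16]
for j in x:
    w = acc
j = x % out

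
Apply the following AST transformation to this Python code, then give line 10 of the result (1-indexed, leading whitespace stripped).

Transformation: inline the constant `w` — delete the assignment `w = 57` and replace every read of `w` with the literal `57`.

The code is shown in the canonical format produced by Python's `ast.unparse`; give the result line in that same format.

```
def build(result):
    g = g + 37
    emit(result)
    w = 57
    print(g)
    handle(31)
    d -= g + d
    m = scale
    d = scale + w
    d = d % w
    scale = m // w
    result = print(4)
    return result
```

Transformed code:
def build(result):
    g = g + 37
    emit(result)
    print(g)
    handle(31)
    d -= g + d
    m = scale
    d = scale + 57
    d = d % 57
    scale = m // 57
    result = print(4)
    return result

scale = m // 57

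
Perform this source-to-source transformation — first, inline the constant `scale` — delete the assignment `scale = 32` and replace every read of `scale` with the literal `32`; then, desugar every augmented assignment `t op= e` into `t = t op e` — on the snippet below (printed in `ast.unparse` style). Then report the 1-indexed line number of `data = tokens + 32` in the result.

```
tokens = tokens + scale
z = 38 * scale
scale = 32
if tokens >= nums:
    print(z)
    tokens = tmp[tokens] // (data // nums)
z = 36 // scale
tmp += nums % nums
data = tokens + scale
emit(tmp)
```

8

Transformed code:
tokens = tokens + 32
z = 38 * 32
if tokens >= nums:
    print(z)
    tokens = tmp[tokens] // (data // nums)
z = 36 // 32
tmp = tmp + nums % nums
data = tokens + 32
emit(tmp)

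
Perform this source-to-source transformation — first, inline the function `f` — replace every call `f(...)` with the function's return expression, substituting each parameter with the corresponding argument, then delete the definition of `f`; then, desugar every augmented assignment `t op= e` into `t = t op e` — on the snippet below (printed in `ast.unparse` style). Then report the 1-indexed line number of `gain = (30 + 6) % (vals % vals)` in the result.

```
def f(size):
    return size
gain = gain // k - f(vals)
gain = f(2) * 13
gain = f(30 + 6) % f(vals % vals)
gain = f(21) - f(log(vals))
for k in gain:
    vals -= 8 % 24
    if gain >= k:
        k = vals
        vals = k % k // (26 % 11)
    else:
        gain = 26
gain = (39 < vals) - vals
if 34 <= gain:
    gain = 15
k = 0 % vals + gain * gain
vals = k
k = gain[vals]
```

3

Transformed code:
gain = gain // k - vals
gain = 2 * 13
gain = (30 + 6) % (vals % vals)
gain = 21 - log(vals)
for k in gain:
    vals = vals - 8 % 24
    if gain >= k:
        k = vals
        vals = k % k // (26 % 11)
    else:
        gain = 26
gain = (39 < vals) - vals
if 34 <= gain:
    gain = 15
k = 0 % vals + gain * gain
vals = k
k = gain[vals]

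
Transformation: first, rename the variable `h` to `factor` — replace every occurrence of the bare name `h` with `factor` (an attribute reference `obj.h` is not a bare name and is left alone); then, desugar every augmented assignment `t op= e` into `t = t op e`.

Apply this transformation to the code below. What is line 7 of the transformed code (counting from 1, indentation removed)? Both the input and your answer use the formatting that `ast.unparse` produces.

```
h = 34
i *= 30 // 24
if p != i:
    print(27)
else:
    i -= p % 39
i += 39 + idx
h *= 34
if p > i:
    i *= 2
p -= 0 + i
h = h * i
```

i = i + (39 + idx)

Transformed code:
factor = 34
i = i * (30 // 24)
if p != i:
    print(27)
else:
    i = i - p % 39
i = i + (39 + idx)
factor = factor * 34
if p > i:
    i = i * 2
p = p - (0 + i)
factor = factor * i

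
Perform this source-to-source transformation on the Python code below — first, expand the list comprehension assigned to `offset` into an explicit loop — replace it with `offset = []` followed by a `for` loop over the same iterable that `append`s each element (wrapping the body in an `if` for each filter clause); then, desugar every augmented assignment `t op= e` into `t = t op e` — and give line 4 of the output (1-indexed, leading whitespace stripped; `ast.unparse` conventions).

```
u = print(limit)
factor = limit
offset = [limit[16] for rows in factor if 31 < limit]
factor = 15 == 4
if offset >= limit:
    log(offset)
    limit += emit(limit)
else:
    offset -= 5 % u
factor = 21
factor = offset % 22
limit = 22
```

Transformed code:
u = print(limit)
factor = limit
offset = []
for rows in factor:
    if 31 < limit:
        offset.append(limit[16])
factor = 15 == 4
if offset >= limit:
    log(offset)
    limit = limit + emit(limit)
else:
    offset = offset - 5 % u
factor = 21
factor = offset % 22
limit = 22

for rows in factor:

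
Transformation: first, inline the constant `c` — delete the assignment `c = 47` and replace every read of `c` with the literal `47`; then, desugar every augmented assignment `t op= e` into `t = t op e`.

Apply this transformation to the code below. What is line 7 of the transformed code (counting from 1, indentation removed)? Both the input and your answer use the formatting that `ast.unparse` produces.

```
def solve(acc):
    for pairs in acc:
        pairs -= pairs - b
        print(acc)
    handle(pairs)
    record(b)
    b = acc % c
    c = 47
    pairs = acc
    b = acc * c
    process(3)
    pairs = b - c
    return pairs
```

b = acc % 47

Transformed code:
def solve(acc):
    for pairs in acc:
        pairs = pairs - (pairs - b)
        print(acc)
    handle(pairs)
    record(b)
    b = acc % 47
    pairs = acc
    b = acc * 47
    process(3)
    pairs = b - 47
    return pairs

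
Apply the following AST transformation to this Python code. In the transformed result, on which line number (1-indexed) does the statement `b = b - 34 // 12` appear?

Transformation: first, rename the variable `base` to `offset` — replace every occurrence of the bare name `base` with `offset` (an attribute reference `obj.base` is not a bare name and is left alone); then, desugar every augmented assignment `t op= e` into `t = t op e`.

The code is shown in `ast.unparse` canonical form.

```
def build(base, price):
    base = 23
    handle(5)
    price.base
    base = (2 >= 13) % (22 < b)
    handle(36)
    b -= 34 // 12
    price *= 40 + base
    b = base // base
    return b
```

7

Transformed code:
def build(offset, price):
    offset = 23
    handle(5)
    price.base
    offset = (2 >= 13) % (22 < b)
    handle(36)
    b = b - 34 // 12
    price = price * (40 + offset)
    b = offset // offset
    return b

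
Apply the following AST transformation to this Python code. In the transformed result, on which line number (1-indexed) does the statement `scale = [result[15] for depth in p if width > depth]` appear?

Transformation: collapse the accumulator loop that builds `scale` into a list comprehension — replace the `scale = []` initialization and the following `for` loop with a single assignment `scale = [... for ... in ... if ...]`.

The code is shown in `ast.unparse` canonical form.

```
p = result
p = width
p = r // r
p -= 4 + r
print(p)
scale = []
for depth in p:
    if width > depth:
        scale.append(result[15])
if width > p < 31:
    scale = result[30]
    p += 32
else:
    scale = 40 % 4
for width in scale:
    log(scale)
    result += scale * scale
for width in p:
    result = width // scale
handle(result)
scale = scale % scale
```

6

Transformed code:
p = result
p = width
p = r // r
p -= 4 + r
print(p)
scale = [result[15] for depth in p if width > depth]
if width > p < 31:
    scale = result[30]
    p += 32
else:
    scale = 40 % 4
for width in scale:
    log(scale)
    result += scale * scale
for width in p:
    result = width // scale
handle(result)
scale = scale % scale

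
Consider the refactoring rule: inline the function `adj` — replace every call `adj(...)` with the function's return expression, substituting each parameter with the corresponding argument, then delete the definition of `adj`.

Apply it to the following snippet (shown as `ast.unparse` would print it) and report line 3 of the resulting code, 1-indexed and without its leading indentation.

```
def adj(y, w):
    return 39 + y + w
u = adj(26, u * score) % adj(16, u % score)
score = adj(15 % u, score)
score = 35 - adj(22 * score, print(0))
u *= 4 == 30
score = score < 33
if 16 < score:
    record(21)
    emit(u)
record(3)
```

Transformed code:
u = (39 + 26 + u * score) % (39 + 16 + u % score)
score = 39 + 15 % u + score
score = 35 - (39 + 22 * score + print(0))
u *= 4 == 30
score = score < 33
if 16 < score:
    record(21)
    emit(u)
record(3)

score = 35 - (39 + 22 * score + print(0))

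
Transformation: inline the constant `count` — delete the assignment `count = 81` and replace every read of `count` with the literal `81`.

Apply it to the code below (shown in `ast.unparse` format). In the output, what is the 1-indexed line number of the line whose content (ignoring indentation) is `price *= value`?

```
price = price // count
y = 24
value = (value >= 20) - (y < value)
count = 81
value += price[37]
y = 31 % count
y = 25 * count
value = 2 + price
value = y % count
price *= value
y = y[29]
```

9

Transformed code:
price = price // 81
y = 24
value = (value >= 20) - (y < value)
value += price[37]
y = 31 % 81
y = 25 * 81
value = 2 + price
value = y % 81
price *= value
y = y[29]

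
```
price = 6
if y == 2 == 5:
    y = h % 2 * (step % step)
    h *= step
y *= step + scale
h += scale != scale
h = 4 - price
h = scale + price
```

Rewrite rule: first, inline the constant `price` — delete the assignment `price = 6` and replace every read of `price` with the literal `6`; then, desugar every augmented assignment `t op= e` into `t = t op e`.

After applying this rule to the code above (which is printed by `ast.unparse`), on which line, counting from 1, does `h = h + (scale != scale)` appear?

5

Transformed code:
if y == 2 == 5:
    y = h % 2 * (step % step)
    h = h * step
y = y * (step + scale)
h = h + (scale != scale)
h = 4 - 6
h = scale + 6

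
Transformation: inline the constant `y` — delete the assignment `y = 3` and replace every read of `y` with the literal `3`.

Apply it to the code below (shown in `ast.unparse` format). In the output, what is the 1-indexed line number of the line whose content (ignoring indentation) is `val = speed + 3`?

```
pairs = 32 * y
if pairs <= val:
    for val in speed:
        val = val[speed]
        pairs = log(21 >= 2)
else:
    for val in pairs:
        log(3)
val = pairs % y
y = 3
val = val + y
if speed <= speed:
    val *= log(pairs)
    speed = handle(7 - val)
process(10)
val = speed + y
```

Transformed code:
pairs = 32 * 3
if pairs <= val:
    for val in speed:
        val = val[speed]
        pairs = log(21 >= 2)
else:
    for val in pairs:
        log(3)
val = pairs % 3
val = val + 3
if speed <= speed:
    val *= log(pairs)
    speed = handle(7 - val)
process(10)
val = speed + 3

15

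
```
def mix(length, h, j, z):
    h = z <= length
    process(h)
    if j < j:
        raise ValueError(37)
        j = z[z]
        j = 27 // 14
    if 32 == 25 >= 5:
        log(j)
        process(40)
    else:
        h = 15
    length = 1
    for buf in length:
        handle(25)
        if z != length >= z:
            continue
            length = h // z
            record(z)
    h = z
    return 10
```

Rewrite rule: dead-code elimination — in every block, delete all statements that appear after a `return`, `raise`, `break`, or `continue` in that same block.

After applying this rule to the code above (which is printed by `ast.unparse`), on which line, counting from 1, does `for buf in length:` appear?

12

Transformed code:
def mix(length, h, j, z):
    h = z <= length
    process(h)
    if j < j:
        raise ValueError(37)
    if 32 == 25 >= 5:
        log(j)
        process(40)
    else:
        h = 15
    length = 1
    for buf in length:
        handle(25)
        if z != length >= z:
            continue
    h = z
    return 10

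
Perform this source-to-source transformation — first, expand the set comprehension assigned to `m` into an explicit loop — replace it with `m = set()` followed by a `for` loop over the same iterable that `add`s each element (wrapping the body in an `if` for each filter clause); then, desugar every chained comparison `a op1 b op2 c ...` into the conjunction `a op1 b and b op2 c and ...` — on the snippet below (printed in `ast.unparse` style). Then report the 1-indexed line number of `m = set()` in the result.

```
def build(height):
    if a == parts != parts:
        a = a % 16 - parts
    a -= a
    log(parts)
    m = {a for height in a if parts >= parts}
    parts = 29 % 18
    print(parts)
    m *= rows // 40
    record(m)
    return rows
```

6

Transformed code:
def build(height):
    if a == parts and parts != parts:
        a = a % 16 - parts
    a -= a
    log(parts)
    m = set()
    for height in a:
        if parts >= parts:
            m.add(a)
    parts = 29 % 18
    print(parts)
    m *= rows // 40
    record(m)
    return rows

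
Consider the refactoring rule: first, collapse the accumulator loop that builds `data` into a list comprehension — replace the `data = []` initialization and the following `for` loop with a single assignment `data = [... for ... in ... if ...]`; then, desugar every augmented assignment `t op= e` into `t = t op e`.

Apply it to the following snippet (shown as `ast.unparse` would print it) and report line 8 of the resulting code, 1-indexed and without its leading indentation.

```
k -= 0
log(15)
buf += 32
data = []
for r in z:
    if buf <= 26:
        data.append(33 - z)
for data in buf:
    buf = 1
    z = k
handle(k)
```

handle(k)

Transformed code:
k = k - 0
log(15)
buf = buf + 32
data = [33 - z for r in z if buf <= 26]
for data in buf:
    buf = 1
    z = k
handle(k)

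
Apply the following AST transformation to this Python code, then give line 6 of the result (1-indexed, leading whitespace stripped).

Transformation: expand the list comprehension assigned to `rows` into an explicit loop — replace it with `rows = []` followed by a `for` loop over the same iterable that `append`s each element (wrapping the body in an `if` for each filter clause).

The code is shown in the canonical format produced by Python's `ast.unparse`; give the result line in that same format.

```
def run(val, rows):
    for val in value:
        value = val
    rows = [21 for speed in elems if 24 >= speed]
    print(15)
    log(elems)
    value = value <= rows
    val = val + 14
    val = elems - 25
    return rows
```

if 24 >= speed:

Transformed code:
def run(val, rows):
    for val in value:
        value = val
    rows = []
    for speed in elems:
        if 24 >= speed:
            rows.append(21)
    print(15)
    log(elems)
    value = value <= rows
    val = val + 14
    val = elems - 25
    return rows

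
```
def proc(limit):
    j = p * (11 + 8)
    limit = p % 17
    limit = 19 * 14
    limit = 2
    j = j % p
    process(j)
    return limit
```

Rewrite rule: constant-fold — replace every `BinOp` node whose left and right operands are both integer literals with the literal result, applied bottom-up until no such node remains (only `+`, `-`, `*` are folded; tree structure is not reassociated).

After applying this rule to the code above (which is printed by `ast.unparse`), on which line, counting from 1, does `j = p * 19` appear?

2

Transformed code:
def proc(limit):
    j = p * 19
    limit = p % 17
    limit = 266
    limit = 2
    j = j % p
    process(j)
    return limit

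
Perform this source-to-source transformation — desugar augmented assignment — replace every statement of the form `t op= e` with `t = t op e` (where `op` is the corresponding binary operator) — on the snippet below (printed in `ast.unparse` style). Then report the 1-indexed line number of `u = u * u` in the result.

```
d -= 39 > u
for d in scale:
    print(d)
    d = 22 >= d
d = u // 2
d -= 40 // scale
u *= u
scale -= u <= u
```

7

Transformed code:
d = d - (39 > u)
for d in scale:
    print(d)
    d = 22 >= d
d = u // 2
d = d - 40 // scale
u = u * u
scale = scale - (u <= u)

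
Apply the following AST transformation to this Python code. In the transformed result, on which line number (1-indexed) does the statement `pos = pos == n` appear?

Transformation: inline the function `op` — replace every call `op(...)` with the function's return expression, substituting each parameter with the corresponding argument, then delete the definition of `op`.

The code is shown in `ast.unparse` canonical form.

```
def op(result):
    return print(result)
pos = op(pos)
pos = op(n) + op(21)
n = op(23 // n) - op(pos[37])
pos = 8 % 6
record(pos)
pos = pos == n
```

Transformed code:
pos = print(pos)
pos = print(n) + print(21)
n = print(23 // n) - print(pos[37])
pos = 8 % 6
record(pos)
pos = pos == n

6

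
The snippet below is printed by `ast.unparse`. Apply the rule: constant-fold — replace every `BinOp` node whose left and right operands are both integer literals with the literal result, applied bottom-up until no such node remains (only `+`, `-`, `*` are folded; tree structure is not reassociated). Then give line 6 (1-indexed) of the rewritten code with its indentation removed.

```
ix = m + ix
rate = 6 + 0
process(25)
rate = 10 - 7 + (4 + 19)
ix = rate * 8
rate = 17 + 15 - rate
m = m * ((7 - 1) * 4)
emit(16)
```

Transformed code:
ix = m + ix
rate = 6
process(25)
rate = 26
ix = rate * 8
rate = 32 - rate
m = m * 24
emit(16)

rate = 32 - rate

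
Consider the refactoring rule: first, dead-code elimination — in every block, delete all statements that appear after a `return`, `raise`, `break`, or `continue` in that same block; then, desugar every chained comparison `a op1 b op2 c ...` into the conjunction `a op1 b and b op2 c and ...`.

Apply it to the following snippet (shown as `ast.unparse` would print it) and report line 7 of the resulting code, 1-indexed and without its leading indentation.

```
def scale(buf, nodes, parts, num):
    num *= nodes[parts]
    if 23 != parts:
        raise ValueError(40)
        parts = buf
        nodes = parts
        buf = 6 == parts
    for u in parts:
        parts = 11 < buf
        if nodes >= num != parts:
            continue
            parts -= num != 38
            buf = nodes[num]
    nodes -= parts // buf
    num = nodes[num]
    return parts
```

Transformed code:
def scale(buf, nodes, parts, num):
    num *= nodes[parts]
    if 23 != parts:
        raise ValueError(40)
    for u in parts:
        parts = 11 < buf
        if nodes >= num and num != parts:
            continue
    nodes -= parts // buf
    num = nodes[num]
    return parts

if nodes >= num and num != parts:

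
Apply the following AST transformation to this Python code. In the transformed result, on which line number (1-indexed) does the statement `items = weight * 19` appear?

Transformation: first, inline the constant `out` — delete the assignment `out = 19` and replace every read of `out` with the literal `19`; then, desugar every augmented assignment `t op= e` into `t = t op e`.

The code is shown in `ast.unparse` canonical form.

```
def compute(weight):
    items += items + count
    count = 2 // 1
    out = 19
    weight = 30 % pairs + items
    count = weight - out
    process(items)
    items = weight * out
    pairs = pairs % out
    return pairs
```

Transformed code:
def compute(weight):
    items = items + (items + count)
    count = 2 // 1
    weight = 30 % pairs + items
    count = weight - 19
    process(items)
    items = weight * 19
    pairs = pairs % 19
    return pairs

7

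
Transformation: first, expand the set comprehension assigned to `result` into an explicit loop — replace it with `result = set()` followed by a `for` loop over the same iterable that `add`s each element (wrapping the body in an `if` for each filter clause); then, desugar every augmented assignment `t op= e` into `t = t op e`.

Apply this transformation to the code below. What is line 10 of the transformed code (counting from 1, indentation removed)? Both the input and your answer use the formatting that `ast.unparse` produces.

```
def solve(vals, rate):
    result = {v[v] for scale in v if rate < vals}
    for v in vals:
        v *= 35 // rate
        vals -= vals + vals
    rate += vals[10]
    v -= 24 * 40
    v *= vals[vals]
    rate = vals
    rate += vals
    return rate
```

v = v - 24 * 40

Transformed code:
def solve(vals, rate):
    result = set()
    for scale in v:
        if rate < vals:
            result.add(v[v])
    for v in vals:
        v = v * (35 // rate)
        vals = vals - (vals + vals)
    rate = rate + vals[10]
    v = v - 24 * 40
    v = v * vals[vals]
    rate = vals
    rate = rate + vals
    return rate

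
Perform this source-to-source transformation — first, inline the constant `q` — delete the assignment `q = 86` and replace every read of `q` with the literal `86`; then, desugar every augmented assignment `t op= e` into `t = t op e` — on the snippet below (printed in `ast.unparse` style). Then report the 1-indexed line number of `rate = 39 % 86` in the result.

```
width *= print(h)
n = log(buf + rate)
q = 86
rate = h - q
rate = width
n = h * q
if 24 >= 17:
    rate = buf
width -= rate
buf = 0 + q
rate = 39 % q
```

Transformed code:
width = width * print(h)
n = log(buf + rate)
rate = h - 86
rate = width
n = h * 86
if 24 >= 17:
    rate = buf
width = width - rate
buf = 0 + 86
rate = 39 % 86

10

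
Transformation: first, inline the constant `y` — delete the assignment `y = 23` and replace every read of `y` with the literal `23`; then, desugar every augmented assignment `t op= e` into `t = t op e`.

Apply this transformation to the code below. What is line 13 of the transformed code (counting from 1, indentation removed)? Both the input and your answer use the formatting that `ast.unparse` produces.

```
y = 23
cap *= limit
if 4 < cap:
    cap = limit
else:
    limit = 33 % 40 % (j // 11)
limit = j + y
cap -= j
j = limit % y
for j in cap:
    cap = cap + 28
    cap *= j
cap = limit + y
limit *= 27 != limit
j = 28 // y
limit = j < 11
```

Transformed code:
cap = cap * limit
if 4 < cap:
    cap = limit
else:
    limit = 33 % 40 % (j // 11)
limit = j + 23
cap = cap - j
j = limit % 23
for j in cap:
    cap = cap + 28
    cap = cap * j
cap = limit + 23
limit = limit * (27 != limit)
j = 28 // 23
limit = j < 11

limit = limit * (27 != limit)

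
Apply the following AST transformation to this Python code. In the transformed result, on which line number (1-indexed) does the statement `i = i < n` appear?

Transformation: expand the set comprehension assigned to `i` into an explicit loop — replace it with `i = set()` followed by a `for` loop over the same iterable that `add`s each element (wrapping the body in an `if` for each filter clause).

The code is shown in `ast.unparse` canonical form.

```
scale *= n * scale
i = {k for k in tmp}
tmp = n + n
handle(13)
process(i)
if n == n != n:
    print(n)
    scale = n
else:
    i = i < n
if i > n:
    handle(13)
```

Transformed code:
scale *= n * scale
i = set()
for k in tmp:
    i.add(k)
tmp = n + n
handle(13)
process(i)
if n == n != n:
    print(n)
    scale = n
else:
    i = i < n
if i > n:
    handle(13)

12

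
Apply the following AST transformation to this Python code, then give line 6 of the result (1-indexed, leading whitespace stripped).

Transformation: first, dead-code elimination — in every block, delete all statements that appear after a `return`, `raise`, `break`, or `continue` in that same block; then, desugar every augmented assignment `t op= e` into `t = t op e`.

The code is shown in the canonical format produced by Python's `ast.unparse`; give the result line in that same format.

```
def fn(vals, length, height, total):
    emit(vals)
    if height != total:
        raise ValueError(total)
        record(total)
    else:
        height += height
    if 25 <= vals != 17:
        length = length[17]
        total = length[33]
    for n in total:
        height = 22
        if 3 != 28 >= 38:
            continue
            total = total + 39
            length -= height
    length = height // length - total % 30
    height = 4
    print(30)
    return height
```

height = height + height

Transformed code:
def fn(vals, length, height, total):
    emit(vals)
    if height != total:
        raise ValueError(total)
    else:
        height = height + height
    if 25 <= vals != 17:
        length = length[17]
        total = length[33]
    for n in total:
        height = 22
        if 3 != 28 >= 38:
            continue
    length = height // length - total % 30
    height = 4
    print(30)
    return height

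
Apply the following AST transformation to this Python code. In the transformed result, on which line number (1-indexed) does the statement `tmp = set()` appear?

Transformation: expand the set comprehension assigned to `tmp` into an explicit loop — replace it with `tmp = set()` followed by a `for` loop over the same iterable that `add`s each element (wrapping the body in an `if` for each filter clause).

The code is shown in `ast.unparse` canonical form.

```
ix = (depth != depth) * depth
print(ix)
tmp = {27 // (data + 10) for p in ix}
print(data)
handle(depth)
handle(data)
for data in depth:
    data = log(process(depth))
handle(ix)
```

3

Transformed code:
ix = (depth != depth) * depth
print(ix)
tmp = set()
for p in ix:
    tmp.add(27 // (data + 10))
print(data)
handle(depth)
handle(data)
for data in depth:
    data = log(process(depth))
handle(ix)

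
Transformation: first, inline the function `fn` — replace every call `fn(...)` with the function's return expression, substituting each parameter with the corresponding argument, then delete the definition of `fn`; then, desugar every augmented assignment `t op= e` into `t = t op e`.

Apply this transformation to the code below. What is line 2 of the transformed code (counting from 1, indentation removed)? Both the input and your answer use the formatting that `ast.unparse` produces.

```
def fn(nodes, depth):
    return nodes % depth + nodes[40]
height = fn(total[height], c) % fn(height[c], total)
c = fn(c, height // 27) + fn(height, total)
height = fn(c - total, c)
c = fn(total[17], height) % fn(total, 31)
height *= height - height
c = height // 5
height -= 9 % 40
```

Transformed code:
height = (total[height] % c + total[height][40]) % (height[c] % total + height[c][40])
c = c % (height // 27) + c[40] + (height % total + height[40])
height = (c - total) % c + (c - total)[40]
c = (total[17] % height + total[17][40]) % (total % 31 + total[40])
height = height * (height - height)
c = height // 5
height = height - 9 % 40

c = c % (height // 27) + c[40] + (height % total + height[40])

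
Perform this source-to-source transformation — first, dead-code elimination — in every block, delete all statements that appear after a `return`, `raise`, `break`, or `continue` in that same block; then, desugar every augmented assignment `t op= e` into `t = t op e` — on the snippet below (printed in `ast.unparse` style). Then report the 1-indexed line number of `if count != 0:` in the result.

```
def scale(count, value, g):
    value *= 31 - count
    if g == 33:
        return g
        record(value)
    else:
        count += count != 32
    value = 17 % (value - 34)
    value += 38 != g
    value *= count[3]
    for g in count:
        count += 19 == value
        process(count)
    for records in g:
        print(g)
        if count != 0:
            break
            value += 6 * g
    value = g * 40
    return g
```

15

Transformed code:
def scale(count, value, g):
    value = value * (31 - count)
    if g == 33:
        return g
    else:
        count = count + (count != 32)
    value = 17 % (value - 34)
    value = value + (38 != g)
    value = value * count[3]
    for g in count:
        count = count + (19 == value)
        process(count)
    for records in g:
        print(g)
        if count != 0:
            break
    value = g * 40
    return g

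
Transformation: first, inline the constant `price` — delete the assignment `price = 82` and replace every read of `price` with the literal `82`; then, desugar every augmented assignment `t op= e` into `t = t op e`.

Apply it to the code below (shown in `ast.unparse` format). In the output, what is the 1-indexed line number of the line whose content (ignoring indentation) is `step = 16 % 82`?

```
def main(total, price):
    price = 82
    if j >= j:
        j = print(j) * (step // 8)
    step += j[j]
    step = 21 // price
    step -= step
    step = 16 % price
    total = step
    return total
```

7

Transformed code:
def main(total, price):
    if j >= j:
        j = print(j) * (step // 8)
    step = step + j[j]
    step = 21 // 82
    step = step - step
    step = 16 % 82
    total = step
    return total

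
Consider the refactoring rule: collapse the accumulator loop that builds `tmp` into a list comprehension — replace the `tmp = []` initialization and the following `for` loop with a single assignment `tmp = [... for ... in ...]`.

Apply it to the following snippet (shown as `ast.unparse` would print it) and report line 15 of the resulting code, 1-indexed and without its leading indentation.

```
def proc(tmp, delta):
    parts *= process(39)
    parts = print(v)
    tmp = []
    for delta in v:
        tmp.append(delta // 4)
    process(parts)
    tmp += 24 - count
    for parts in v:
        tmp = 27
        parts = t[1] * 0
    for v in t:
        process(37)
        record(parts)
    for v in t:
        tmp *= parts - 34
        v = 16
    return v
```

v = 16

Transformed code:
def proc(tmp, delta):
    parts *= process(39)
    parts = print(v)
    tmp = [delta // 4 for delta in v]
    process(parts)
    tmp += 24 - count
    for parts in v:
        tmp = 27
        parts = t[1] * 0
    for v in t:
        process(37)
        record(parts)
    for v in t:
        tmp *= parts - 34
        v = 16
    return v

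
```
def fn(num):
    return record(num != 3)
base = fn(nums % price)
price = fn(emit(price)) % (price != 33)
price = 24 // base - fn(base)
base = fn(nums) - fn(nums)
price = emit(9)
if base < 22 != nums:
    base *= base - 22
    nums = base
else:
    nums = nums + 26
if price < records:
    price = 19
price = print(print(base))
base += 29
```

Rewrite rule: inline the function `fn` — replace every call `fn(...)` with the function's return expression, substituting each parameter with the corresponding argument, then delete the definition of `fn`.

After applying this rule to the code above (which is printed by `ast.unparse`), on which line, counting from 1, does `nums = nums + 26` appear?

Transformed code:
base = record(nums % price != 3)
price = record(emit(price) != 3) % (price != 33)
price = 24 // base - record(base != 3)
base = record(nums != 3) - record(nums != 3)
price = emit(9)
if base < 22 != nums:
    base *= base - 22
    nums = base
else:
    nums = nums + 26
if price < records:
    price = 19
price = print(print(base))
base += 29

10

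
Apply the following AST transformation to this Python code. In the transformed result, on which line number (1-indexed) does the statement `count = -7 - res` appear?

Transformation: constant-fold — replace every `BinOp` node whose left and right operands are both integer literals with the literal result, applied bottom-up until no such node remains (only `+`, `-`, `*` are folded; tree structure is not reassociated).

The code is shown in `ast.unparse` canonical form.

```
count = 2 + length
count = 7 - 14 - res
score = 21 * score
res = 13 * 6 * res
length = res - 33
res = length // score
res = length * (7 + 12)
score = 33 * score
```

Transformed code:
count = 2 + length
count = -7 - res
score = 21 * score
res = 78 * res
length = res - 33
res = length // score
res = length * 19
score = 33 * score

2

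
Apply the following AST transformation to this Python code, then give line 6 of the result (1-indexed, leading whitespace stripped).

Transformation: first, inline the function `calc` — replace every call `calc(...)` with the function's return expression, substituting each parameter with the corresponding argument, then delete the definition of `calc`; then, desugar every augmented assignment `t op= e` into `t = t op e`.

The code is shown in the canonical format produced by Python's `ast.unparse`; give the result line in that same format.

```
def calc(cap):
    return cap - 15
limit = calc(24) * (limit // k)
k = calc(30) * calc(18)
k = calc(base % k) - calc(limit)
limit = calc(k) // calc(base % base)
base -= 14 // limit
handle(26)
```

handle(26)

Transformed code:
limit = (24 - 15) * (limit // k)
k = (30 - 15) * (18 - 15)
k = base % k - 15 - (limit - 15)
limit = (k - 15) // (base % base - 15)
base = base - 14 // limit
handle(26)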